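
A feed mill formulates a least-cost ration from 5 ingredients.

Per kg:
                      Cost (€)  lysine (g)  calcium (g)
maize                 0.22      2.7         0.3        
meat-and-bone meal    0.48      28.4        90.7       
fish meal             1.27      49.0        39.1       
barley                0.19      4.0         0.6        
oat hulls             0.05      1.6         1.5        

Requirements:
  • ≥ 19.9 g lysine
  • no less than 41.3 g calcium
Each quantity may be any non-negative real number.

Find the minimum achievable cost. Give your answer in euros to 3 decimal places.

This is a linear program. Let x1 = kg of maize, x2 = kg of meat-and-bone meal, x3 = kg of fish meal, x4 = kg of barley, x5 = kg of oat hulls.
Minimize 0.22x1 + 0.48x2 + 1.27x3 + 0.19x4 + 0.05x5 s.t.:
  2.7x1 + 28.4x2 + 49x3 + 4x4 + 1.6x5 ≥ 19.9   (lysine)
  0.3x1 + 90.7x2 + 39.1x3 + 0.6x4 + 1.5x5 ≥ 41.3   (calcium)
  x1, x2, x3, x4, x5 ≥ 0.
The optimal basis is {meat-and-bone meal}; maize, fish meal, barley, oat hulls drop out. The lysine requirement is met with equality.
Solving gives x2 = 0.7007.
Objective = 0.48·0.7007 = 0.33634.

€0.336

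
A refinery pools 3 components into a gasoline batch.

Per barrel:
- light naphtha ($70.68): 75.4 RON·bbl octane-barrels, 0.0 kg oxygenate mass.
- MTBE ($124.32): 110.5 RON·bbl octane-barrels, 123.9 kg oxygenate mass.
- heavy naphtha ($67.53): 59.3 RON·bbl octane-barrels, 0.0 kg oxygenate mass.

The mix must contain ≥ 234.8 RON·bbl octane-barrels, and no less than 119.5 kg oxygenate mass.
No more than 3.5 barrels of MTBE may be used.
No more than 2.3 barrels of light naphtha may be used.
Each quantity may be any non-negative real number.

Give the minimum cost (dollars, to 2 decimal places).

$240.10

Let x1 = barrels of light naphtha, x2 = barrels of MTBE, x3 = barrels of heavy naphtha.
min 70.68x1 + 124.32x2 + 67.53x3 s.t.:
  75.4x1 + 110.5x2 + 59.3x3 ≥ 234.8   (octane-barrels)
  123.9x2 ≥ 119.5   (oxygenate mass)
  x2 ≤ 3.5
  x1 ≤ 2.3
  x1, x2, x3 ≥ 0.
The optimal basis is {light naphtha, MTBE}; heavy naphtha drops out. Binding constraints: octane-barrels and oxygenate mass.
Solving gives x1 = 1.7006, x2 = 0.96449.
Objective = 70.68·1.7006 + 124.32·0.96449 = 240.1038.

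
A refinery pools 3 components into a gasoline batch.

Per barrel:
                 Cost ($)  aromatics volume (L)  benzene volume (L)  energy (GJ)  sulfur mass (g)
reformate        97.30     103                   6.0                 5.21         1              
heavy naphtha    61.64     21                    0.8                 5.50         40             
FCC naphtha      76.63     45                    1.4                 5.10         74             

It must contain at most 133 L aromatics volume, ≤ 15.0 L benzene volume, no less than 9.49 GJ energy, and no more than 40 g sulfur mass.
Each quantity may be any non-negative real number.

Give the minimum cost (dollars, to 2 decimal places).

$136.96

Let x1 = barrels of reformate, x2 = barrels of heavy naphtha, x3 = barrels of FCC naphtha.
Minimize 97.3x1 + 61.64x2 + 76.63x3 s.t.:
  103x1 + 21x2 + 45x3 ≤ 133   (aromatics volume)
  6x1 + 0.8x2 + 1.4x3 ≤ 15   (benzene volume)
  5.21x1 + 5.5x2 + 5.1x3 ≥ 9.49   (energy)
  1x1 + 40x2 + 74x3 ≤ 40   (sulfur mass)
  x1, x2, x3 ≥ 0.
The cheapest feasible vertex uses only reformate, heavy naphtha; FCC naphtha is not used. Binding constraints: energy and sulfur mass.
Solving gives x1 = 0.7866, x2 = 0.9803.
Objective = 97.3·0.7866 + 61.64·0.9803 = 136.9619.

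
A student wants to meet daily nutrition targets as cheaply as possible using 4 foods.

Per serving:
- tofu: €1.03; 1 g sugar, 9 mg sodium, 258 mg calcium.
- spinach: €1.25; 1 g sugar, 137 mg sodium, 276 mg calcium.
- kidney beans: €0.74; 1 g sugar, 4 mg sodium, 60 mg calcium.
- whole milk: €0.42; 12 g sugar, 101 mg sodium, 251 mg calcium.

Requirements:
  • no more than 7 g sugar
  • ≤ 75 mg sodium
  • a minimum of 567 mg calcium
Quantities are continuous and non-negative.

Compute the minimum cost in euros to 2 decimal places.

€2.01

Let x1 = servings of tofu, x2 = servings of spinach, x3 = servings of kidney beans, x4 = servings of whole milk.
min 1.03x1 + 1.25x2 + 0.74x3 + 0.42x4 subject to:
  1x1 + 1x2 + 1x3 + 12x4 ≤ 7   (sugar)
  9x1 + 137x2 + 4x3 + 101x4 ≤ 75   (sodium)
  258x1 + 276x2 + 60x3 + 251x4 ≥ 567   (calcium)
  x1, x2, x3, x4 ≥ 0.
The cheapest feasible vertex uses only tofu, whole milk; spinach, kidney beans are not used. Binding constraints: sugar and calcium.
So tofu = 1.774 servings, whole milk = 0.4355 servings.
Cost = 1.03·1.774 + 0.42·0.4355 = 2.0101.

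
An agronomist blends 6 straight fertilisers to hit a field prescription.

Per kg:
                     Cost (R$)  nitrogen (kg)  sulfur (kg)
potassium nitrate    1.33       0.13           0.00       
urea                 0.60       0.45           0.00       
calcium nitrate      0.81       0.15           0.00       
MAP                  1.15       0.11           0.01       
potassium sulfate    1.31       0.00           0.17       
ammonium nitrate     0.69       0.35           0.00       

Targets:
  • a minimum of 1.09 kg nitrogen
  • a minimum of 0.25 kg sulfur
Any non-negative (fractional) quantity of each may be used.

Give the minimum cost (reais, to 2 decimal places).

Treat it as an LP. Let x1 = kg of potassium nitrate, x2 = kg of urea, x3 = kg of calcium nitrate, x4 = kg of MAP, x5 = kg of potassium sulfate, x6 = kg of ammonium nitrate.
min 1.33x1 + 0.6x2 + 0.81x3 + 1.15x4 + 1.31x5 + 0.69x6 with:
  0.13x1 + 0.45x2 + 0.15x3 + 0.11x4 + 0.35x6 ≥ 1.09   (nitrogen)
  0.01x4 + 0.17x5 ≥ 0.25   (sulfur)
  x1, x2, x3, x4, x5, x6 ≥ 0.
The cheapest feasible vertex uses only urea, potassium sulfate; potassium nitrate, calcium nitrate, MAP, ammonium nitrate are not used. The nitrogen and sulfur requirements are met with equality.
So urea = 2.422 kg, potassium sulfate = 1.471 kg.
Hence cost = 0.6·2.422 + 1.31·1.471 = R$3.3802.

R$3.38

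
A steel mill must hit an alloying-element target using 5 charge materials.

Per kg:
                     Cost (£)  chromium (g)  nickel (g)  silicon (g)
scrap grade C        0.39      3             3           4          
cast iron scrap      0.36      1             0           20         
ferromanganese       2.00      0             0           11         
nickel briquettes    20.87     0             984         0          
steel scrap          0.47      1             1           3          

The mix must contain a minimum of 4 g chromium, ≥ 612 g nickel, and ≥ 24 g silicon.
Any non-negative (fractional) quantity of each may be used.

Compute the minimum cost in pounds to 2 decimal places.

Let x1 = kg of scrap grade C, x2 = kg of cast iron scrap, x3 = kg of ferromanganese, x4 = kg of nickel briquettes, x5 = kg of steel scrap.
Minimize 0.39x1 + 0.36x2 + 2x3 + 20.87x4 + 0.47x5 with:
  3x1 + 1x2 + 1x5 ≥ 4   (chromium)
  3x1 + 984x4 + 1x5 ≥ 612   (nickel)
  4x1 + 20x2 + 11x3 + 3x5 ≥ 24   (silicon)
  x1, x2, x3, x4, x5 ≥ 0.
At the optimum only scrap grade C, cast iron scrap, nickel briquettes are positive (ferromanganese, steel scrap = 0). Binding constraints: chromium, nickel, silicon.
Optimal quantities: scrap grade C = 1 kg, cast iron scrap = 1 kg, nickel briquettes = 0.6189 kg.
Objective = 0.39·1 + 0.36·1 + 20.87·0.6189 = 13.6664.

£13.67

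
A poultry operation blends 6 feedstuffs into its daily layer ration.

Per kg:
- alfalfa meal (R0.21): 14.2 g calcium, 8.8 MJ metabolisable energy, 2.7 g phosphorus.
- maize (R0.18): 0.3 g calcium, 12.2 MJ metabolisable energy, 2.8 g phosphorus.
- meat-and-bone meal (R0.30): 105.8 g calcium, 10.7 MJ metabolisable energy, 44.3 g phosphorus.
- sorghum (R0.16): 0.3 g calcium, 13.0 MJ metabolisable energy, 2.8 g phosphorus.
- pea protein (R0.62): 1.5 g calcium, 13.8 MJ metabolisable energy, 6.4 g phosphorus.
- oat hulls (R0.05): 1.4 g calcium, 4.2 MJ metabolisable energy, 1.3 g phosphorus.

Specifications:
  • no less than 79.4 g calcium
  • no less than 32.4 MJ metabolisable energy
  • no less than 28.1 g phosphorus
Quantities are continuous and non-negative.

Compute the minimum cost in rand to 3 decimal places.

R0.502

Let x1 = kg of alfalfa meal, x2 = kg of maize, x3 = kg of meat-and-bone meal, x4 = kg of sorghum, x5 = kg of pea protein, x6 = kg of oat hulls.
Minimize 0.21x1 + 0.18x2 + 0.3x3 + 0.16x4 + 0.62x5 + 0.05x6 with:
  14.2x1 + 0.3x2 + 105.8x3 + 0.3x4 + 1.5x5 + 1.4x6 ≥ 79.4   (calcium)
  8.8x1 + 12.2x2 + 10.7x3 + 13x4 + 13.8x5 + 4.2x6 ≥ 32.4   (metabolisable energy)
  2.7x1 + 2.8x2 + 44.3x3 + 2.8x4 + 6.4x5 + 1.3x6 ≥ 28.1   (phosphorus)
  x1, x2, x3, x4, x5, x6 ≥ 0.
The cheapest feasible vertex uses only meat-and-bone meal, oat hulls; alfalfa meal, maize, sorghum, pea protein are not used. Binding constraints: calcium and metabolisable energy.
Solving gives x3 = 0.671, x6 = 6.005.
Total cost: 0.3·0.671 + 0.05·6.005 = 0.50155.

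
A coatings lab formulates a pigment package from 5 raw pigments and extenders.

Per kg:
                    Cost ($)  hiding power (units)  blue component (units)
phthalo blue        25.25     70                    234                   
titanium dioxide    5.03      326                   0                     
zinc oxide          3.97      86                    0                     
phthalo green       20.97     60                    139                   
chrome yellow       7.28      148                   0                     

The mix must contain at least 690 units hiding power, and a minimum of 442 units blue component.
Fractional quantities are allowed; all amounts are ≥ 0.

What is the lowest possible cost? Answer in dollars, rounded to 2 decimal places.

Set it up as a linear program. Let x1 = kg of phthalo blue, x2 = kg of titanium dioxide, x3 = kg of zinc oxide, x4 = kg of phthalo green, x5 = kg of chrome yellow.
Minimize 25.25x1 + 5.03x2 + 3.97x3 + 20.97x4 + 7.28x5 s.t.:
  70x1 + 326x2 + 86x3 + 60x4 + 148x5 ≥ 690   (hiding power)
  234x1 + 139x4 ≥ 442   (blue component)
  x1, x2, x3, x4, x5 ≥ 0.
The cheapest feasible vertex uses only phthalo blue, titanium dioxide; zinc oxide, phthalo green, chrome yellow are not used. Binding constraints: hiding power and blue component.
So phthalo blue = 1.889 kg, titanium dioxide = 1.711 kg.
Hence cost = 25.25·1.889 + 5.03·1.711 = $56.3036.

$56.30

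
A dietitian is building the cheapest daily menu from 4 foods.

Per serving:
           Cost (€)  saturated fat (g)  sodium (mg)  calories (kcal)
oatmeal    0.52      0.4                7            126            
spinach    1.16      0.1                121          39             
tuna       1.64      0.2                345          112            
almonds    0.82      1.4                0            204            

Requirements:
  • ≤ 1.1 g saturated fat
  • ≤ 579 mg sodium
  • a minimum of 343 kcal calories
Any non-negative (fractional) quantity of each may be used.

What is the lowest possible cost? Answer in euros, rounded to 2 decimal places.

Let x1 = servings of oatmeal, x2 = servings of spinach, x3 = servings of tuna, x4 = servings of almonds.
Minimize 0.52x1 + 1.16x2 + 1.64x3 + 0.82x4 s.t.:
  0.4x1 + 0.1x2 + 0.2x3 + 1.4x4 ≤ 1.1   (saturated fat)
  7x1 + 121x2 + 345x3 ≤ 579   (sodium)
  126x1 + 39x2 + 112x3 + 204x4 ≥ 343   (calories)
  x1, x2, x3, x4 ≥ 0.
The cheapest feasible vertex uses only oatmeal, almonds; spinach, tuna are not used. The saturated fat and calories requirements are met with equality.
That vertex is x1 = 2.698, x4 = 0.01477.
Hence cost = 0.52·2.698 + 0.82·0.01477 = €1.4151.

€1.42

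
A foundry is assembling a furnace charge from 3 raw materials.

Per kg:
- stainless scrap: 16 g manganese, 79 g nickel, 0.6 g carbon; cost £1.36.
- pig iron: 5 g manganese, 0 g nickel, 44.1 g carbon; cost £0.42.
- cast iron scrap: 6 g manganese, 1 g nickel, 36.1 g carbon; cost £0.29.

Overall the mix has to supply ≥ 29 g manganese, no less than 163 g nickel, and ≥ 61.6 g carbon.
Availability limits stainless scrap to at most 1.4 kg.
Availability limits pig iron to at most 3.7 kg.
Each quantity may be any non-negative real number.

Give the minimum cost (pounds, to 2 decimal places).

£17.10

Treat it as an LP. Let x1 = kg of stainless scrap, x2 = kg of pig iron, x3 = kg of cast iron scrap.
Minimize 1.36x1 + 0.42x2 + 0.29x3 with:
  16x1 + 5x2 + 6x3 ≥ 29   (manganese)
  79x1 + 1x3 ≥ 163   (nickel)
  0.6x1 + 44.1x2 + 36.1x3 ≥ 61.6   (carbon)
  x1 ≤ 1.4
  x2 ≤ 3.7
  x1, x2, x3 ≥ 0.
At the optimum only stainless scrap, cast iron scrap are positive (pig iron = 0). There the nickel and the stainless scrap cap constraints are tight.
So stainless scrap = 1.4 kg, cast iron scrap = 52.4 kg.
Objective = 1.36·1.4 + 0.29·52.4 = 17.1000.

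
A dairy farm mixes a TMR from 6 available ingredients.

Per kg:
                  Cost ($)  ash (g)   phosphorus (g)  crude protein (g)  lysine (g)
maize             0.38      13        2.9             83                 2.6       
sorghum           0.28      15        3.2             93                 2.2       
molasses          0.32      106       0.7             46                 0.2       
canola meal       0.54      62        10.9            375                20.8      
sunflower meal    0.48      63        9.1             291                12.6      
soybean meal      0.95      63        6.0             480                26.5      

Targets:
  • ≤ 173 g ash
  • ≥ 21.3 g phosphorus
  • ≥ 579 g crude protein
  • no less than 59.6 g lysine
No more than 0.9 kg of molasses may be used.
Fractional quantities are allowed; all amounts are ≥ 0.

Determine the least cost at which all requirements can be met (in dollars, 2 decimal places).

This is a linear program. Let x1 = kg of maize, x2 = kg of sorghum, x3 = kg of molasses, x4 = kg of canola meal, x5 = kg of sunflower meal, x6 = kg of soybean meal.
min 0.38x1 + 0.28x2 + 0.32x3 + 0.54x4 + 0.48x5 + 0.95x6 subject to:
  13x1 + 15x2 + 106x3 + 62x4 + 63x5 + 63x6 ≤ 173   (ash)
  2.9x1 + 3.2x2 + 0.7x3 + 10.9x4 + 9.1x5 + 6x6 ≥ 21.3   (phosphorus)
  83x1 + 93x2 + 46x3 + 375x4 + 291x5 + 480x6 ≥ 579   (crude protein)
  2.6x1 + 2.2x2 + 0.2x3 + 20.8x4 + 12.6x5 + 26.5x6 ≥ 59.6   (lysine)
  x3 ≤ 0.9
  x1, x2, x3, x4, x5, x6 ≥ 0.
The cheapest feasible vertex uses only canola meal, soybean meal; maize, sorghum, molasses, sunflower meal are not used. There the ash and lysine constraints are tight.
Solving gives x4 = 2.495, x6 = 0.291.
Hence cost = 0.54·2.495 + 0.95·0.291 = $1.6238.

$1.62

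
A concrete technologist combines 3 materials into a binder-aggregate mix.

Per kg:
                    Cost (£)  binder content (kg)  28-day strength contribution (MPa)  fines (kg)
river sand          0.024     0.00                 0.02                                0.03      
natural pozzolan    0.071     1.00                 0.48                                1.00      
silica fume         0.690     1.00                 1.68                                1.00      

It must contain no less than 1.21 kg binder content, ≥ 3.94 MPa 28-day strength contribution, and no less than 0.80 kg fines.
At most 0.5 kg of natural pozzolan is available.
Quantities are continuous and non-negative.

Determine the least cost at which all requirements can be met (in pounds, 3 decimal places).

Let x1 = kg of river sand, x2 = kg of natural pozzolan, x3 = kg of silica fume.
Minimise 0.024x1 + 0.071x2 + 0.69x3 s.t.:
  1x2 + 1x3 ≥ 1.21   (binder content)
  0.02x1 + 0.48x2 + 1.68x3 ≥ 3.94   (28-day strength contribution)
  0.03x1 + 1x2 + 1x3 ≥ 0.8   (fines)
  x2 ≤ 0.5
  x1, x2, x3 ≥ 0.
The cheapest feasible vertex uses only natural pozzolan, silica fume; river sand is not used. Binding constraints: 28-day strength contribution and the natural pozzolan cap.
Solving gives x2 = 0.5, x3 = 2.202.
Total cost: 0.071·0.5 + 0.69·2.202 = 1.55488.

£1.555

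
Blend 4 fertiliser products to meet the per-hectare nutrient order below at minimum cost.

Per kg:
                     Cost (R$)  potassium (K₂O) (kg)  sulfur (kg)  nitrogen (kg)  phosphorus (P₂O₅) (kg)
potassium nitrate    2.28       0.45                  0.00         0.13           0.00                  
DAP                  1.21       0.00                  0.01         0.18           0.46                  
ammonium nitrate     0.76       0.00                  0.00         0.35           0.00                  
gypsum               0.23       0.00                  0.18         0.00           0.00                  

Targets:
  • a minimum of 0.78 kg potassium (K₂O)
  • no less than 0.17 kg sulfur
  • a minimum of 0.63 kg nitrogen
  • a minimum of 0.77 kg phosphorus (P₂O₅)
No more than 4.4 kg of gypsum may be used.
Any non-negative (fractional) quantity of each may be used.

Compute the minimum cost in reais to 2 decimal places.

Treat it as an LP. Let x1 = kg of potassium nitrate, x2 = kg of DAP, x3 = kg of ammonium nitrate, x4 = kg of gypsum.
Minimise 2.28x1 + 1.21x2 + 0.76x3 + 0.23x4 s.t.:
  0.45x1 ≥ 0.78   (potassium (K₂O))
  0.01x2 + 0.18x4 ≥ 0.17   (sulfur)
  0.13x1 + 0.18x2 + 0.35x3 ≥ 0.63   (nitrogen)
  0.46x2 ≥ 0.77   (phosphorus (P₂O₅))
  x4 ≤ 4.4
  x1, x2, x3, x4 ≥ 0.
The optimal mix uses every input. The potassium (K₂O), sulfur, nitrogen, phosphorus (P₂O₅) requirements are met with equality.
So potassium nitrate = 1.733 kg, DAP = 1.674 kg, ammonium nitrate = 0.2953 kg, gypsum = 0.8514 kg.
Hence cost = 2.28·1.733 + 1.21·1.674 + 0.76·0.2953 + 0.23·0.8514 = R$6.3970.

R$6.40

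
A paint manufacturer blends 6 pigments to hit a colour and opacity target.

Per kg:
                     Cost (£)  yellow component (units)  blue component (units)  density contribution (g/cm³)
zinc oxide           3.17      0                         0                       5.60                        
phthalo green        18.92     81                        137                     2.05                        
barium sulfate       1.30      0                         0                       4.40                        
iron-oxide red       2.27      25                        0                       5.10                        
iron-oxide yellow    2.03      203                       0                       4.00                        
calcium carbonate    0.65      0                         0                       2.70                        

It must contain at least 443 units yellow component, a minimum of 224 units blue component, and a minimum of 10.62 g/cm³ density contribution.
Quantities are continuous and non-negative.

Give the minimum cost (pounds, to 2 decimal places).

£34.32

Let x1 = kg of zinc oxide, x2 = kg of phthalo green, x3 = kg of barium sulfate, x4 = kg of iron-oxide red, x5 = kg of iron-oxide yellow, x6 = kg of calcium carbonate.
Minimise 3.17x1 + 18.92x2 + 1.3x3 + 2.27x4 + 2.03x5 + 0.65x6 subject to:
  81x2 + 25x4 + 203x5 ≥ 443   (yellow component)
  137x2 ≥ 224   (blue component)
  5.6x1 + 2.05x2 + 4.4x3 + 5.1x4 + 4x5 + 2.7x6 ≥ 10.62   (density contribution)
  x1, x2, x3, x4, x5, x6 ≥ 0.
The optimal basis is {phthalo green, iron-oxide yellow, calcium carbonate}; zinc oxide, barium sulfate, iron-oxide red drop out. Binding constraints: yellow component, blue component, density contribution.
So phthalo green = 1.635 kg, iron-oxide yellow = 1.53 kg, calcium carbonate = 0.4255 kg.
Hence cost = 18.92·1.635 + 2.03·1.53 + 0.65·0.4255 = £34.3167.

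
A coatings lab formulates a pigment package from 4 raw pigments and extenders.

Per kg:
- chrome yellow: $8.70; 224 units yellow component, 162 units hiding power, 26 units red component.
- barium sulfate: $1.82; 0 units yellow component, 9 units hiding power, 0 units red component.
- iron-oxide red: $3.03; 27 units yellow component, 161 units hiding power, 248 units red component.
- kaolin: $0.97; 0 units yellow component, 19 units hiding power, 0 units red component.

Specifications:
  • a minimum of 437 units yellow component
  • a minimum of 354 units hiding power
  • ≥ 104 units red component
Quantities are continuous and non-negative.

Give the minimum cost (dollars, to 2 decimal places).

$17.50

Let x1 = kg of chrome yellow, x2 = kg of barium sulfate, x3 = kg of iron-oxide red, x4 = kg of kaolin.
min 8.7x1 + 1.82x2 + 3.03x3 + 0.97x4 s.t.:
  224x1 + 27x3 ≥ 437   (yellow component)
  162x1 + 9x2 + 161x3 + 19x4 ≥ 354   (hiding power)
  26x1 + 248x3 ≥ 104   (red component)
  x1, x2, x3, x4 ≥ 0.
The minimum-cost mix takes nothing from barium sulfate, kaolin — only chrome yellow, iron-oxide red. There the yellow component and hiding power constraints are tight.
So chrome yellow = 1.9186 kg, iron-oxide red = 0.26829 kg.
Objective = 8.7·1.9186 + 3.03·0.26829 = 17.5047.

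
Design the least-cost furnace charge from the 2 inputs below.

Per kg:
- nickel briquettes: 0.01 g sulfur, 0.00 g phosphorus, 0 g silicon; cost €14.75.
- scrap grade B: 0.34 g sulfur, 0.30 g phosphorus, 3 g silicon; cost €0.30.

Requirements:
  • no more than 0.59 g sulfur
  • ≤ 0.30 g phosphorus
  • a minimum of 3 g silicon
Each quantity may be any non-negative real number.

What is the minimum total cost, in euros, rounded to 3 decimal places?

This is a linear program. Let x1 = kg of nickel briquettes, x2 = kg of scrap grade B.
Minimize 14.75x1 + 0.3x2 subject to:
  0.01x1 + 0.34x2 ≤ 0.59   (sulfur)
  0.3x2 ≤ 0.3   (phosphorus)
  3x2 ≥ 3   (silicon)
  x1, x2 ≥ 0.
The optimal basis is {scrap grade B}; nickel briquettes drops out. Binding constraints: phosphorus and silicon.
Optimal quantities: scrap grade B = 1 kg.
Objective = 0.3·1 = 0.30000.

€0.300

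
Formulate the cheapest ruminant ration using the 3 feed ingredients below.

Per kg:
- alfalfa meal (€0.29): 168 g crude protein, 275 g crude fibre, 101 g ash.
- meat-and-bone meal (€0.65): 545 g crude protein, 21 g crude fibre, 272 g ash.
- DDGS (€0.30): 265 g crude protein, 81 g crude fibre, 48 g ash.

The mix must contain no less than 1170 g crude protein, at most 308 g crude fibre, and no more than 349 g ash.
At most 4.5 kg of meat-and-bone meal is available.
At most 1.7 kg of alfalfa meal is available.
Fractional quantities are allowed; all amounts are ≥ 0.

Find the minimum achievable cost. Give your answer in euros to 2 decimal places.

€1.34

Let x1 = kg of alfalfa meal, x2 = kg of meat-and-bone meal, x3 = kg of DDGS.
min 0.29x1 + 0.65x2 + 0.3x3 with:
  168x1 + 545x2 + 265x3 ≥ 1170   (crude protein)
  275x1 + 21x2 + 81x3 ≤ 308   (crude fibre)
  101x1 + 272x2 + 48x3 ≤ 349   (ash)
  x2 ≤ 4.5
  x1 ≤ 1.7
  x1, x2, x3 ≥ 0.
The optimal basis is {meat-and-bone meal, DDGS}; alfalfa meal drops out. There the crude protein and crude fibre constraints are tight.
That vertex is x2 = 0.3409, x3 = 3.714.
Cost = 0.65·0.3409 + 0.3·3.714 = 1.3358.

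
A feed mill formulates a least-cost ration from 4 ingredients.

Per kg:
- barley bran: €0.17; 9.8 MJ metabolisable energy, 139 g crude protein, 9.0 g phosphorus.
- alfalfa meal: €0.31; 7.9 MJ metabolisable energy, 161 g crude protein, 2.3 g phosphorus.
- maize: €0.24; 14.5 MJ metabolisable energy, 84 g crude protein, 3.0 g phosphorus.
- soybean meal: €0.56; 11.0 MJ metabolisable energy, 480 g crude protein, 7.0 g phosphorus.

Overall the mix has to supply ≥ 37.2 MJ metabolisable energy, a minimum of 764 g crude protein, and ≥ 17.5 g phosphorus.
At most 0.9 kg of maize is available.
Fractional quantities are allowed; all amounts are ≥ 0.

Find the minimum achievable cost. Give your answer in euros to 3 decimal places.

€0.915

Let x1 = kg of barley bran, x2 = kg of alfalfa meal, x3 = kg of maize, x4 = kg of soybean meal.
Minimize 0.17x1 + 0.31x2 + 0.24x3 + 0.56x4 with:
  9.8x1 + 7.9x2 + 14.5x3 + 11x4 ≥ 37.2   (metabolisable energy)
  139x1 + 161x2 + 84x3 + 480x4 ≥ 764   (crude protein)
  9x1 + 2.3x2 + 3x3 + 7x4 ≥ 17.5   (phosphorus)
  x3 ≤ 0.9
  x1, x2, x3, x4 ≥ 0.
The cheapest feasible vertex uses only barley bran, soybean meal; alfalfa meal, maize are not used. The metabolisable energy and crude protein requirements are met with equality.
That vertex is x1 = 2.977, x4 = 0.7296.
Hence cost = 0.17·2.977 + 0.56·0.7296 = €0.91467.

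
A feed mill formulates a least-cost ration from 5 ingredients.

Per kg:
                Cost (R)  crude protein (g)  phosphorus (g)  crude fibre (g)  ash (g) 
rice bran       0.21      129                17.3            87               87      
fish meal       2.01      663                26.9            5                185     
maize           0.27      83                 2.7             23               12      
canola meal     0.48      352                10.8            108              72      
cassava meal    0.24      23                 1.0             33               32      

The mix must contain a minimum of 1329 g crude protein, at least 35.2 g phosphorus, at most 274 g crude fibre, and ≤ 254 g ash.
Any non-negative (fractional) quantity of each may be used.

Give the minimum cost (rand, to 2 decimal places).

This is a linear program. Let x1 = kg of rice bran, x2 = kg of fish meal, x3 = kg of maize, x4 = kg of canola meal, x5 = kg of cassava meal.
Minimize 0.21x1 + 2.01x2 + 0.27x3 + 0.48x4 + 0.24x5 with:
  129x1 + 663x2 + 83x3 + 352x4 + 23x5 ≥ 1329   (crude protein)
  17.3x1 + 26.9x2 + 2.7x3 + 10.8x4 + 1x5 ≥ 35.2   (phosphorus)
  87x1 + 5x2 + 23x3 + 108x4 + 33x5 ≤ 274   (crude fibre)
  87x1 + 185x2 + 12x3 + 72x4 + 32x5 ≤ 254   (ash)
  x1, x2, x3, x4, x5 ≥ 0.
The cheapest feasible vertex uses only fish meal, maize, canola meal; rice bran, cassava meal are not used. The crude protein, crude fibre, ash requirements are met with equality.
That vertex is x2 = 0.5605, x3 = 9.146, x4 = 0.5634.
Objective = 2.01·0.5605 + 0.27·9.146 + 0.48·0.5634 = 3.8665.

R3.87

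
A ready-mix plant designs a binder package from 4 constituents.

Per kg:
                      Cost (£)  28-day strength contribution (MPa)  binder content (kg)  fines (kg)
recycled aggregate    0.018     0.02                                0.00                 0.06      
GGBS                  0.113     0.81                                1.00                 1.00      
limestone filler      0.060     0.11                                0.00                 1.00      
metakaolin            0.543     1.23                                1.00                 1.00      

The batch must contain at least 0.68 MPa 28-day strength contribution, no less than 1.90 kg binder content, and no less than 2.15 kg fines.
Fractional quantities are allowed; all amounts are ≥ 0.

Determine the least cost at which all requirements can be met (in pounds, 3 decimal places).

£0.230

Let x1 = kg of recycled aggregate, x2 = kg of GGBS, x3 = kg of limestone filler, x4 = kg of metakaolin.
Minimise 0.018x1 + 0.113x2 + 0.06x3 + 0.543x4 with:
  0.02x1 + 0.81x2 + 0.11x3 + 1.23x4 ≥ 0.68   (28-day strength contribution)
  1x2 + 1x4 ≥ 1.9   (binder content)
  0.06x1 + 1x2 + 1x3 + 1x4 ≥ 2.15   (fines)
  x1, x2, x3, x4 ≥ 0.
The optimal basis is {GGBS, limestone filler}; recycled aggregate, metakaolin drop out. The binder content and fines requirements are met with equality.
So GGBS = 1.9 kg, limestone filler = 0.25 kg.
Hence cost = 0.113·1.9 + 0.06·0.25 = £0.22970.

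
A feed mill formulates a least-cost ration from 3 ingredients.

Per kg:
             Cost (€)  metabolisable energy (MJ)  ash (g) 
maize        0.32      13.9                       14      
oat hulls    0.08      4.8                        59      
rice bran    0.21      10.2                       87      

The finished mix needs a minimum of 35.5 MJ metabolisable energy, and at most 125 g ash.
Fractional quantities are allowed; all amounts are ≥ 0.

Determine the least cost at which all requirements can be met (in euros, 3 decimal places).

€0.767

Set it up as a linear program. Let x1 = kg of maize, x2 = kg of oat hulls, x3 = kg of rice bran.
min 0.32x1 + 0.08x2 + 0.21x3 subject to:
  13.9x1 + 4.8x2 + 10.2x3 ≥ 35.5   (metabolisable energy)
  14x1 + 59x2 + 87x3 ≤ 125   (ash)
  x1, x2, x3 ≥ 0.
The optimal basis is {maize, oat hulls}; rice bran drops out. The metabolisable energy and ash requirements are met with equality.
Optimal quantities: maize = 1.985 kg, oat hulls = 1.648 kg.
Hence cost = 0.32·1.985 + 0.08·1.648 = €0.76704.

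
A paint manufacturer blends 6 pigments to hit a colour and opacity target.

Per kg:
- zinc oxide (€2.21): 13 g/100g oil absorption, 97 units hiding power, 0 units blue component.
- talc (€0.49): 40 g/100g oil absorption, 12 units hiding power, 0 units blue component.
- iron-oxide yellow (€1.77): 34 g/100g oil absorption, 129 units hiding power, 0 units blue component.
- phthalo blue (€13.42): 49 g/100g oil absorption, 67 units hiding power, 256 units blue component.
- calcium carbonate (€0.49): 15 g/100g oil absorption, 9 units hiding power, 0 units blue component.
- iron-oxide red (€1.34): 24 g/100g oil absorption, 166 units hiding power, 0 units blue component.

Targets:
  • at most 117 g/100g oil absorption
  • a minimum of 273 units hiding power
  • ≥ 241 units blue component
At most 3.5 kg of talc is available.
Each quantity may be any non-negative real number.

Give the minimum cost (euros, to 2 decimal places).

Let x1 = kg of zinc oxide, x2 = kg of talc, x3 = kg of iron-oxide yellow, x4 = kg of phthalo blue, x5 = kg of calcium carbonate, x6 = kg of iron-oxide red.
min 2.21x1 + 0.49x2 + 1.77x3 + 13.42x4 + 0.49x5 + 1.34x6 subject to:
  13x1 + 40x2 + 34x3 + 49x4 + 15x5 + 24x6 ≤ 117   (oil absorption)
  97x1 + 12x2 + 129x3 + 67x4 + 9x5 + 166x6 ≥ 273   (hiding power)
  256x4 ≥ 241   (blue component)
  x2 ≤ 3.5
  x1, x2, x3, x4, x5, x6 ≥ 0.
The minimum-cost mix takes nothing from zinc oxide, talc, iron-oxide yellow, calcium carbonate — only phthalo blue, iron-oxide red. There the hiding power and blue component constraints are tight.
That vertex is x4 = 0.9414, x6 = 1.265.
Objective = 13.42·0.9414 + 1.34·1.265 = 14.3287.

€14.33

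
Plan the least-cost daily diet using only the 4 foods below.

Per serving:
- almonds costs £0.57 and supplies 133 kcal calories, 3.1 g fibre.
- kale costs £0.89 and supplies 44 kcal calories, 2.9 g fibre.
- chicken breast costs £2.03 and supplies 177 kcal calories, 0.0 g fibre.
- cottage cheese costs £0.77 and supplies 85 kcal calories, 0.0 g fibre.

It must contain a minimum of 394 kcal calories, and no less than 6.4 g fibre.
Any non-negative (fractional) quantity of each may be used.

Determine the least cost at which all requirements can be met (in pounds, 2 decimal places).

£1.69

Let x1 = servings of almonds, x2 = servings of kale, x3 = servings of chicken breast, x4 = servings of cottage cheese.
Minimise 0.57x1 + 0.89x2 + 2.03x3 + 0.77x4 subject to:
  133x1 + 44x2 + 177x3 + 85x4 ≥ 394   (calories)
  3.1x1 + 2.9x2 ≥ 6.4   (fibre)
  x1, x2, x3, x4 ≥ 0.
The optimal basis is {almonds}; kale, chicken breast, cottage cheese drop out. Binding constraint: calories.
So almonds = 2.962 servings.
Objective = 0.57·2.962 = 1.6883.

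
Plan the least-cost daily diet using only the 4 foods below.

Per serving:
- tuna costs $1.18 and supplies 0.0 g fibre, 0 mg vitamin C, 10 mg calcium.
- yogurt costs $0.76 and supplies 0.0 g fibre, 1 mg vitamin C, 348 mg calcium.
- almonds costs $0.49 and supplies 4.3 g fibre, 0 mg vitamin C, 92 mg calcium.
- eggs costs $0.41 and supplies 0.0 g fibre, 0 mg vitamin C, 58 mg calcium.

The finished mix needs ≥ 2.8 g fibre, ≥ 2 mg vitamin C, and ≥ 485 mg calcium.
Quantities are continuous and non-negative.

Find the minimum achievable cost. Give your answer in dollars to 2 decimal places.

$1.84

Set it up as a linear program. Let x1 = servings of tuna, x2 = servings of yogurt, x3 = servings of almonds, x4 = servings of eggs.
min 1.18x1 + 0.76x2 + 0.49x3 + 0.41x4 s.t.:
  4.3x3 ≥ 2.8   (fibre)
  1x2 ≥ 2   (vitamin C)
  10x1 + 348x2 + 92x3 + 58x4 ≥ 485   (calcium)
  x1, x2, x3, x4 ≥ 0.
At the optimum only yogurt, almonds are positive (tuna, eggs = 0). Binding constraints: fibre and vitamin C.
Solving gives x2 = 2, x3 = 0.6512.
Objective = 0.76·2 + 0.49·0.6512 = 1.8391.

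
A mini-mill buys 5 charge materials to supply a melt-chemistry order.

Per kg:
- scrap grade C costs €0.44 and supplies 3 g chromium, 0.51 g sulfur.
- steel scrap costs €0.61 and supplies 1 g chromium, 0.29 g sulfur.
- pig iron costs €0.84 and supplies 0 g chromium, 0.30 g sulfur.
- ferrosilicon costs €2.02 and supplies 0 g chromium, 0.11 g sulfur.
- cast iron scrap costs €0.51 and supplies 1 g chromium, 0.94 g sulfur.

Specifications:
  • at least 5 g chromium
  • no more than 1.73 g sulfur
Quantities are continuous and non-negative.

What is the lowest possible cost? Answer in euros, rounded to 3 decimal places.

€0.733

Let x1 = kg of scrap grade C, x2 = kg of steel scrap, x3 = kg of pig iron, x4 = kg of ferrosilicon, x5 = kg of cast iron scrap.
Minimise 0.44x1 + 0.61x2 + 0.84x3 + 2.02x4 + 0.51x5 subject to:
  3x1 + 1x2 + 1x5 ≥ 5   (chromium)
  0.51x1 + 0.29x2 + 0.3x3 + 0.11x4 + 0.94x5 ≤ 1.73   (sulfur)
  x1, x2, x3, x4, x5 ≥ 0.
At the optimum only scrap grade C is positive (steel scrap, pig iron, ferrosilicon, cast iron scrap = 0). Binding constraint: chromium.
That vertex is x1 = 1.667.
Cost = 0.44·1.667 = 0.73348.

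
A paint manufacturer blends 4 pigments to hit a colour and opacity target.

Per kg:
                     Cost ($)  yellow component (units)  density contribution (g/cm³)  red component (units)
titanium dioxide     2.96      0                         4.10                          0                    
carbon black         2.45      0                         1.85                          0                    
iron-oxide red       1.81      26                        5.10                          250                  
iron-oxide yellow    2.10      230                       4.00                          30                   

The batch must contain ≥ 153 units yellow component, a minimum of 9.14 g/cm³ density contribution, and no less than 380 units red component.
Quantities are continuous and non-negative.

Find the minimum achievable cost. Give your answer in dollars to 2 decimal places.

Set it up as a linear program. Let x1 = kg of titanium dioxide, x2 = kg of carbon black, x3 = kg of iron-oxide red, x4 = kg of iron-oxide yellow.
Minimize 2.96x1 + 2.45x2 + 1.81x3 + 2.1x4 s.t.:
  26x3 + 230x4 ≥ 153   (yellow component)
  4.1x1 + 1.85x2 + 5.1x3 + 4x4 ≥ 9.14   (density contribution)
  250x3 + 30x4 ≥ 380   (red component)
  x1, x2, x3, x4 ≥ 0.
The minimum-cost mix takes nothing from titanium dioxide, carbon black — only iron-oxide red, iron-oxide yellow. The yellow component and red component requirements are met with equality.
Solving gives x3 = 1.46, x4 = 0.5002.
Objective = 1.81·1.46 + 2.1·0.5002 = 3.6930.

$3.69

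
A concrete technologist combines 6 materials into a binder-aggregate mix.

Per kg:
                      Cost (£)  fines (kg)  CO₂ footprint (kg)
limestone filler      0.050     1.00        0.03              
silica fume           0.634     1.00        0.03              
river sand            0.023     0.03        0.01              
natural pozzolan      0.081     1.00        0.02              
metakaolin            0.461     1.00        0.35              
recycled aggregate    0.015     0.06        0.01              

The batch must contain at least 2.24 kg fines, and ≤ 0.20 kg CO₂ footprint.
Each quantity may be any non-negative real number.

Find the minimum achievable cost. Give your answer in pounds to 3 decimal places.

£0.112

Let x1 = kg of limestone filler, x2 = kg of silica fume, x3 = kg of river sand, x4 = kg of natural pozzolan, x5 = kg of metakaolin, x6 = kg of recycled aggregate.
Minimise 0.05x1 + 0.634x2 + 0.023x3 + 0.081x4 + 0.461x5 + 0.015x6 with:
  1x1 + 1x2 + 0.03x3 + 1x4 + 1x5 + 0.06x6 ≥ 2.24   (fines)
  0.03x1 + 0.03x2 + 0.01x3 + 0.02x4 + 0.35x5 + 0.01x6 ≤ 0.2   (CO₂ footprint)
  x1, x2, x3, x4, x5, x6 ≥ 0.
The optimal basis is {limestone filler}; silica fume, river sand, natural pozzolan, metakaolin, recycled aggregate drop out. The fines requirement is met with equality.
That vertex is x1 = 2.24.
Cost = 0.05·2.24 = 0.11200.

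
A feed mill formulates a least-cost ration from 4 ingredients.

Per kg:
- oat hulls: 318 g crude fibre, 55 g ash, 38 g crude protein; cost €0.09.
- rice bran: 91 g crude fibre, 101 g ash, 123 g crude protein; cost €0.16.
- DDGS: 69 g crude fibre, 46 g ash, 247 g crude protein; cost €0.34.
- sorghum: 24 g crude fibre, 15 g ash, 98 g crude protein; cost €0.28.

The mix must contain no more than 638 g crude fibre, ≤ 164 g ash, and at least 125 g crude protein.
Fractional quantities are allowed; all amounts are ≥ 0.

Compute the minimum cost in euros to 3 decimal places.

Set it up as a linear program. Let x1 = kg of oat hulls, x2 = kg of rice bran, x3 = kg of DDGS, x4 = kg of sorghum.
Minimise 0.09x1 + 0.16x2 + 0.34x3 + 0.28x4 with:
  318x1 + 91x2 + 69x3 + 24x4 ≤ 638   (crude fibre)
  55x1 + 101x2 + 46x3 + 15x4 ≤ 164   (ash)
  38x1 + 123x2 + 247x3 + 98x4 ≥ 125   (crude protein)
  x1, x2, x3, x4 ≥ 0.
The cheapest feasible vertex uses only rice bran; oat hulls, DDGS, sorghum are not used. The crude protein requirement is met with equality.
Optimal quantities: rice bran = 1.016 kg.
Cost = 0.16·1.016 = 0.16256.

€0.163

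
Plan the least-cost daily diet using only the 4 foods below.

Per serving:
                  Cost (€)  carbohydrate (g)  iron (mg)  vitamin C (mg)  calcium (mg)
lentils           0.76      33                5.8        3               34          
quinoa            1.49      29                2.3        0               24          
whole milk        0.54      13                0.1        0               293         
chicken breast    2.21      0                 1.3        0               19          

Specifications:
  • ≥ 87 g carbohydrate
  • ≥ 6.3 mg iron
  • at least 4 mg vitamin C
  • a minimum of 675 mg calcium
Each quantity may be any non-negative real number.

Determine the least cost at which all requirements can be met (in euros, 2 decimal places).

Let x1 = servings of lentils, x2 = servings of quinoa, x3 = servings of whole milk, x4 = servings of chicken breast.
Minimise 0.76x1 + 1.49x2 + 0.54x3 + 2.21x4 subject to:
  33x1 + 29x2 + 13x3 ≥ 87   (carbohydrate)
  5.8x1 + 2.3x2 + 0.1x3 + 1.3x4 ≥ 6.3   (iron)
  3x1 ≥ 4   (vitamin C)
  34x1 + 24x2 + 293x3 + 19x4 ≥ 675   (calcium)
  x1, x2, x3, x4 ≥ 0.
The optimal basis is {lentils, whole milk}; quinoa, chicken breast drop out. There the carbohydrate and calcium constraints are tight.
So lentils = 1.812 servings, whole milk = 2.094 servings.
Hence cost = 0.76·1.812 + 0.54·2.094 = €2.5079.

€2.51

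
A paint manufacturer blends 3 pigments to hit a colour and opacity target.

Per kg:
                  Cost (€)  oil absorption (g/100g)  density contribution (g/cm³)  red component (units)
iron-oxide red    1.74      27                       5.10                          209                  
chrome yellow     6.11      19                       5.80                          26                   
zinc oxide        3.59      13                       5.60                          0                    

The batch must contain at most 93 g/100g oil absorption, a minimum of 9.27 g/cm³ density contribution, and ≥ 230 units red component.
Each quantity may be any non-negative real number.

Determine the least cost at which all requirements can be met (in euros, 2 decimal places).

Treat it as an LP. Let x1 = kg of iron-oxide red, x2 = kg of chrome yellow, x3 = kg of zinc oxide.
Minimise 1.74x1 + 6.11x2 + 3.59x3 with:
  27x1 + 19x2 + 13x3 ≤ 93   (oil absorption)
  5.1x1 + 5.8x2 + 5.6x3 ≥ 9.27   (density contribution)
  209x1 + 26x2 ≥ 230   (red component)
  x1, x2, x3 ≥ 0.
The cheapest feasible vertex uses only iron-oxide red; chrome yellow, zinc oxide are not used. There the density contribution constraint is tight.
Optimal quantities: iron-oxide red = 1.818 kg.
Objective = 1.74·1.818 = 3.1633.

€3.16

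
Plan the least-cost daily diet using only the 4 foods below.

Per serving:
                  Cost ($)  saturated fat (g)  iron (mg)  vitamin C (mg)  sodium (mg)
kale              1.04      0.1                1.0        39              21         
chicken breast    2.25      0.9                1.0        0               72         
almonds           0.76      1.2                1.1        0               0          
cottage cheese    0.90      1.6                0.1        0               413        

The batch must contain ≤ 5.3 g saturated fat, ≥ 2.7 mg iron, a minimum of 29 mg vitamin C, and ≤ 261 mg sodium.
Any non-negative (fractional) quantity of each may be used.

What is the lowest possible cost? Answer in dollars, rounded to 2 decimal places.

Let x1 = servings of kale, x2 = servings of chicken breast, x3 = servings of almonds, x4 = servings of cottage cheese.
Minimize 1.04x1 + 2.25x2 + 0.76x3 + 0.9x4 subject to:
  0.1x1 + 0.9x2 + 1.2x3 + 1.6x4 ≤ 5.3   (saturated fat)
  1x1 + 1x2 + 1.1x3 + 0.1x4 ≥ 2.7   (iron)
  39x1 ≥ 29   (vitamin C)
  21x1 + 72x2 + 413x4 ≤ 261   (sodium)
  x1, x2, x3, x4 ≥ 0.
The minimum-cost mix takes nothing from chicken breast, cottage cheese — only kale, almonds. There the iron and vitamin C constraints are tight.
That vertex is x1 = 0.7436, x3 = 1.779.
Hence cost = 1.04·0.7436 + 0.76·1.779 = $2.1254.

$2.13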